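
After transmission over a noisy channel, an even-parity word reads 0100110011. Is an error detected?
Sum of received bits: 0+1+0+0+1+1+0+0+1+1 = 5; 5 mod 2 = 1. Result is 1 ≠ 0 → error detected.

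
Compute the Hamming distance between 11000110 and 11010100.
XOR = 00010010, count of 1s = 2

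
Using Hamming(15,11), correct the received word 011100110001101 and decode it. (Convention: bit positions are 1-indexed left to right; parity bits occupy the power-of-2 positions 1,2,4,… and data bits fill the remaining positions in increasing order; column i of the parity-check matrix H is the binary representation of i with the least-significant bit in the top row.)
Syndrome s = H · r^T (mod 2), r = 011100110001101:
  s[0] = (101010101010101)·(011100110001101) mod 2 = 0+0+1+0+0+0+1+0+0+0+0+0+1+0+1 mod 2 = 0
  s[1] = (011001100110011)·(011100110001101) mod 2 = 0+1+1+0+0+0+1+0+0+0+0+0+0+0+1 mod 2 = 0
  s[2] = (000111100001111)·(011100110001101) mod 2 = 0+0+0+1+0+0+1+0+0+0+0+1+1+0+1 mod 2 = 1
  s[3] = (000000011111111)·(011100110001101) mod 2 = 0+0+0+0+0+0+0+1+0+0+0+1+1+0+1 mod 2 = 0
Syndrome = 0010
Column 4 of H equals this syndrome → error at bit 4 (1-indexed).
Flip bit 4: 011100110001101 → 011000110001101
Extract data bits at positions {3,5,6,7,9,10,11,12,13,14,15}: 10010001101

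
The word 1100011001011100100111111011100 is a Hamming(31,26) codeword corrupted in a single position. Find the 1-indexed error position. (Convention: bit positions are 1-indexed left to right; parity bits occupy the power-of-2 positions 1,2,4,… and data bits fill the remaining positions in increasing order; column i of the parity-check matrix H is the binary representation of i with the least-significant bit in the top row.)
Syndrome s = H · r^T (mod 2), r = 1100011001011100100111111011100:
  s[0] = (1010101010101010101010101010101)·(1100011001011100100111111011100) mod 2 = 1+0+0+0+0+0+1+0+0+0+0+0+1+0+0+0+1+0+0+0+1+0+1+0+1+0+1+0+1+0+0 mod 2 = 1
  s[1] = (0110011001100110011001100110011)·(1100011001011100100111111011100) mod 2 = 0+1+0+0+0+1+1+0+0+1+0+0+0+1+0+0+0+0+0+0+0+1+1+0+0+0+1+0+0+0+0 mod 2 = 0
  s[2] = (0001111000011110000111100001111)·(1100011001011100100111111011100) mod 2 = 0+0+0+0+0+1+1+0+0+0+0+1+1+1+0+0+0+0+0+1+1+1+1+0+0+0+0+1+1+0+0 mod 2 = 1
  s[3] = (0000000111111110000000011111111)·(1100011001011100100111111011100) mod 2 = 0+0+0+0+0+0+0+0+0+1+0+1+1+1+0+0+0+0+0+0+0+0+0+1+1+0+1+1+1+0+0 mod 2 = 1
  s[4] = (0000000000000001111111111111111)·(1100011001011100100111111011100) mod 2 = 0+0+0+0+0+0+0+0+0+0+0+0+0+0+0+0+1+0+0+1+1+1+1+1+1+0+1+1+1+0+0 mod 2 = 0
Syndrome = 10110
Column i of H is the binary representation of i, so the syndrome is the binary index of the flipped bit.
Read s = 10110 with s[0] as LSB: 1·2^0 + 0·2^1 + 1·2^2 + 1·2^3 + 0·2^4 = 13.
Error is at bit position 13.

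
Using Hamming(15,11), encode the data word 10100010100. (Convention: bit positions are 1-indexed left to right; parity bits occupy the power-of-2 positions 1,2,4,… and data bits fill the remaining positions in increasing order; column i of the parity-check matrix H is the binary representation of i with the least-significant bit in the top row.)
Codeword c = d · G (mod 2), d = 10100010100:
  c[0] = d·G[:,0] = (10100010100)·(11011010101) mod 2 = 1+0+0+0+0+0+1+0+1+0+0 mod 2 = 1
  c[1] = d·G[:,1] = (10100010100)·(10110110011) mod 2 = 1+0+1+0+0+0+1+0+0+0+0 mod 2 = 1
  c[2] = d·G[:,2] = (10100010100)·(10000000000) mod 2 = 1+0+0+0+0+0+0+0+0+0+0 mod 2 = 1
  c[3] = d·G[:,3] = (10100010100)·(01110001111) mod 2 = 0+0+1+0+0+0+0+0+1+0+0 mod 2 = 0
  c[4] = d·G[:,4] = (10100010100)·(01000000000) mod 2 = 0+0+0+0+0+0+0+0+0+0+0 mod 2 = 0
  c[5] = d·G[:,5] = (10100010100)·(00100000000) mod 2 = 0+0+1+0+0+0+0+0+0+0+0 mod 2 = 1
  c[6] = d·G[:,6] = (10100010100)·(00010000000) mod 2 = 0+0+0+0+0+0+0+0+0+0+0 mod 2 = 0
  c[7] = d·G[:,7] = (10100010100)·(00001111111) mod 2 = 0+0+0+0+0+0+1+0+1+0+0 mod 2 = 0
  c[8] = d·G[:,8] = (10100010100)·(00001000000) mod 2 = 0+0+0+0+0+0+0+0+0+0+0 mod 2 = 0
  c[9] = d·G[:,9] = (10100010100)·(00000100000) mod 2 = 0+0+0+0+0+0+0+0+0+0+0 mod 2 = 0
  c[10] = d·G[:,10] = (10100010100)·(00000010000) mod 2 = 0+0+0+0+0+0+1+0+0+0+0 mod 2 = 1
  c[11] = d·G[:,11] = (10100010100)·(00000001000) mod 2 = 0+0+0+0+0+0+0+0+0+0+0 mod 2 = 0
  c[12] = d·G[:,12] = (10100010100)·(00000000100) mod 2 = 0+0+0+0+0+0+0+0+1+0+0 mod 2 = 1
  c[13] = d·G[:,13] = (10100010100)·(00000000010) mod 2 = 0+0+0+0+0+0+0+0+0+0+0 mod 2 = 0
  c[14] = d·G[:,14] = (10100010100)·(00000000001) mod 2 = 0+0+0+0+0+0+0+0+0+0+0 mod 2 = 0
Codeword = 111001000010100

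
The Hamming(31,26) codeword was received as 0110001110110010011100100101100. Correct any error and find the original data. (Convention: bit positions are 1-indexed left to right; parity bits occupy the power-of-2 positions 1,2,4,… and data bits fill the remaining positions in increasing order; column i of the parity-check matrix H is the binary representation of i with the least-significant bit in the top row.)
Syndrome s = H · r^T (mod 2), r = 0110001110110010011100100101100:
  s[0] = (1010101010101010101010101010101)·(0110001110110010011100100101100) mod 2 = 0+0+1+0+0+0+1+0+1+0+1+0+0+0+1+0+0+0+1+0+0+0+1+0+0+0+0+0+1+0+0 mod 2 = 0
  s[1] = (0110011001100110011001100110011)·(0110001110110010011100100101100) mod 2 = 0+1+1+0+0+0+1+0+0+0+1+0+0+0+1+0+0+1+1+0+0+0+1+0+0+1+0+0+0+0+0 mod 2 = 1
  s[2] = (0001111000011110000111100001111)·(0110001110110010011100100101100) mod 2 = 0+0+0+0+0+0+1+0+0+0+0+1+0+0+1+0+0+0+0+1+0+0+1+0+0+0+0+1+1+0+0 mod 2 = 1
  s[3] = (0000000111111110000000011111111)·(0110001110110010011100100101100) mod 2 = 0+0+0+0+0+0+0+1+1+0+1+1+0+0+1+0+0+0+0+0+0+0+0+0+0+1+0+1+1+0+0 mod 2 = 0
  s[4] = (0000000000000001111111111111111)·(0110001110110010011100100101100) mod 2 = 0+0+0+0+0+0+0+0+0+0+0+0+0+0+0+0+0+1+1+1+0+0+1+0+0+1+0+1+1+0+0 mod 2 = 1
Syndrome = 01101
Column 22 of H equals this syndrome → error at bit 22 (1-indexed).
Flip bit 22: 0110001110110010011100100101100 → 0110001110110010011101100101100
Extract data bits at positions {3,5,6,7,9,10,11,12,13,14,15,17,18,19,20,21,22,23,24,25,26,27,28,29,30,31}: 10011011001011101100101100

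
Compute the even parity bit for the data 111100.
Sum of data bits: 1+1+1+1+0+0 = 4.
4 mod 2 = 0, so parity bit = 0.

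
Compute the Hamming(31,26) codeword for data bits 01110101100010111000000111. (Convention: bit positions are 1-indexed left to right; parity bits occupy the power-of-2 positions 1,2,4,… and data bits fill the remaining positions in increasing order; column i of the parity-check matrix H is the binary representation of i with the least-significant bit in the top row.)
Codeword c = d · G (mod 2), d = 01110101100010111000000111:
  c[0] = d·G[:,0] = (01110101100010111000000111)·(11011010101101010101010101) mod 2 = 0+1+0+1+0+0+0+0+1+0+0+0+0+0+0+1+0+0+0+0+0+0+0+1+0+1 mod 2 = 0
  c[1] = d·G[:,1] = (01110101100010111000000111)·(10110110011011001100110011) mod 2 = 0+0+1+1+0+1+0+0+0+0+0+0+1+0+0+0+1+0+0+0+0+0+0+0+1+1 mod 2 = 1
  c[2] = d·G[:,2] = (01110101100010111000000111)·(10000000000000000000000000) mod 2 = 0+0+0+0+0+0+0+0+0+0+0+0+0+0+0+0+0+0+0+0+0+0+0+0+0+0 mod 2 = 0
  c[3] = d·G[:,3] = (01110101100010111000000111)·(01110001111000111100001111) mod 2 = 0+1+1+1+0+0+0+1+1+0+0+0+0+0+1+1+1+0+0+0+0+0+0+1+1+1 mod 2 = 1
  c[4] = d·G[:,4] = (01110101100010111000000111)·(01000000000000000000000000) mod 2 = 0+1+0+0+0+0+0+0+0+0+0+0+0+0+0+0+0+0+0+0+0+0+0+0+0+0 mod 2 = 1
  c[5] = d·G[:,5] = (01110101100010111000000111)·(00100000000000000000000000) mod 2 = 0+0+1+0+0+0+0+0+0+0+0+0+0+0+0+0+0+0+0+0+0+0+0+0+0+0 mod 2 = 1
  c[6] = d·G[:,6] = (01110101100010111000000111)·(00010000000000000000000000) mod 2 = 0+0+0+1+0+0+0+0+0+0+0+0+0+0+0+0+0+0+0+0+0+0+0+0+0+0 mod 2 = 1
  c[7] = d·G[:,7] = (01110101100010111000000111)·(00001111111000000011111111) mod 2 = 0+0+0+0+0+1+0+1+1+0+0+0+0+0+0+0+0+0+0+0+0+0+0+1+1+1 mod 2 = 0
  c[8] = d·G[:,8] = (01110101100010111000000111)·(00001000000000000000000000) mod 2 = 0+0+0+0+0+0+0+0+0+0+0+0+0+0+0+0+0+0+0+0+0+0+0+0+0+0 mod 2 = 0
  c[9] = d·G[:,9] = (01110101100010111000000111)·(00000100000000000000000000) mod 2 = 0+0+0+0+0+1+0+0+0+0+0+0+0+0+0+0+0+0+0+0+0+0+0+0+0+0 mod 2 = 1
  c[10] = d·G[:,10] = (01110101100010111000000111)·(00000010000000000000000000) mod 2 = 0+0+0+0+0+0+0+0+0+0+0+0+0+0+0+0+0+0+0+0+0+0+0+0+0+0 mod 2 = 0
  c[11] = d·G[:,11] = (01110101100010111000000111)·(00000001000000000000000000) mod 2 = 0+0+0+0+0+0+0+1+0+0+0+0+0+0+0+0+0+0+0+0+0+0+0+0+0+0 mod 2 = 1
  c[12] = d·G[:,12] = (01110101100010111000000111)·(00000000100000000000000000) mod 2 = 0+0+0+0+0+0+0+0+1+0+0+0+0+0+0+0+0+0+0+0+0+0+0+0+0+0 mod 2 = 1
  c[13] = d·G[:,13] = (01110101100010111000000111)·(00000000010000000000000000) mod 2 = 0+0+0+0+0+0+0+0+0+0+0+0+0+0+0+0+0+0+0+0+0+0+0+0+0+0 mod 2 = 0
  c[14] = d·G[:,14] = (01110101100010111000000111)·(00000000001000000000000000) mod 2 = 0+0+0+0+0+0+0+0+0+0+0+0+0+0+0+0+0+0+0+0+0+0+0+0+0+0 mod 2 = 0
  c[15] = d·G[:,15] = (01110101100010111000000111)·(00000000000111111111111111) mod 2 = 0+0+0+0+0+0+0+0+0+0+0+0+1+0+1+1+1+0+0+0+0+0+0+1+1+1 mod 2 = 1
  c[16] = d·G[:,16] = (01110101100010111000000111)·(00000000000100000000000000) mod 2 = 0+0+0+0+0+0+0+0+0+0+0+0+0+0+0+0+0+0+0+0+0+0+0+0+0+0 mod 2 = 0
  c[17] = d·G[:,17] = (01110101100010111000000111)·(00000000000010000000000000) mod 2 = 0+0+0+0+0+0+0+0+0+0+0+0+1+0+0+0+0+0+0+0+0+0+0+0+0+0 mod 2 = 1
  c[18] = d·G[:,18] = (01110101100010111000000111)·(00000000000001000000000000) mod 2 = 0+0+0+0+0+0+0+0+0+0+0+0+0+0+0+0+0+0+0+0+0+0+0+0+0+0 mod 2 = 0
  c[19] = d·G[:,19] = (01110101100010111000000111)·(00000000000000100000000000) mod 2 = 0+0+0+0+0+0+0+0+0+0+0+0+0+0+1+0+0+0+0+0+0+0+0+0+0+0 mod 2 = 1
  c[20] = d·G[:,20] = (01110101100010111000000111)·(00000000000000010000000000) mod 2 = 0+0+0+0+0+0+0+0+0+0+0+0+0+0+0+1+0+0+0+0+0+0+0+0+0+0 mod 2 = 1
  c[21] = d·G[:,21] = (01110101100010111000000111)·(00000000000000001000000000) mod 2 = 0+0+0+0+0+0+0+0+0+0+0+0+0+0+0+0+1+0+0+0+0+0+0+0+0+0 mod 2 = 1
  c[22] = d·G[:,22] = (01110101100010111000000111)·(00000000000000000100000000) mod 2 = 0+0+0+0+0+0+0+0+0+0+0+0+0+0+0+0+0+0+0+0+0+0+0+0+0+0 mod 2 = 0
  c[23] = d·G[:,23] = (01110101100010111000000111)·(00000000000000000010000000) mod 2 = 0+0+0+0+0+0+0+0+0+0+0+0+0+0+0+0+0+0+0+0+0+0+0+0+0+0 mod 2 = 0
  c[24] = d·G[:,24] = (01110101100010111000000111)·(00000000000000000001000000) mod 2 = 0+0+0+0+0+0+0+0+0+0+0+0+0+0+0+0+0+0+0+0+0+0+0+0+0+0 mod 2 = 0
  c[25] = d·G[:,25] = (01110101100010111000000111)·(00000000000000000000100000) mod 2 = 0+0+0+0+0+0+0+0+0+0+0+0+0+0+0+0+0+0+0+0+0+0+0+0+0+0 mod 2 = 0
  c[26] = d·G[:,26] = (01110101100010111000000111)·(00000000000000000000010000) mod 2 = 0+0+0+0+0+0+0+0+0+0+0+0+0+0+0+0+0+0+0+0+0+0+0+0+0+0 mod 2 = 0
  c[27] = d·G[:,27] = (01110101100010111000000111)·(00000000000000000000001000) mod 2 = 0+0+0+0+0+0+0+0+0+0+0+0+0+0+0+0+0+0+0+0+0+0+0+0+0+0 mod 2 = 0
  c[28] = d·G[:,28] = (01110101100010111000000111)·(00000000000000000000000100) mod 2 = 0+0+0+0+0+0+0+0+0+0+0+0+0+0+0+0+0+0+0+0+0+0+0+1+0+0 mod 2 = 1
  c[29] = d·G[:,29] = (01110101100010111000000111)·(00000000000000000000000010) mod 2 = 0+0+0+0+0+0+0+0+0+0+0+0+0+0+0+0+0+0+0+0+0+0+0+0+1+0 mod 2 = 1
  c[30] = d·G[:,30] = (01110101100010111000000111)·(00000000000000000000000001) mod 2 = 0+0+0+0+0+0+0+0+0+0+0+0+0+0+0+0+0+0+0+0+0+0+0+0+0+1 mod 2 = 1
Codeword = 0101111001011001010111000000111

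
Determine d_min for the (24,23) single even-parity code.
d_min = 2 (flipping one data bit also flips the parity bit, so the two closest codewords differ in exactly 2 positions).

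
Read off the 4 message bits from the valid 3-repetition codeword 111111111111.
Split into 3-bit blocks: 111 111 111 111
Data = 1111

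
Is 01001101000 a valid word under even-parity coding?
Sum of all bits: 0+1+0+0+1+1+0+1+0+0+0 = 4; 4 mod 2 = 0. Result is 0 → valid parity.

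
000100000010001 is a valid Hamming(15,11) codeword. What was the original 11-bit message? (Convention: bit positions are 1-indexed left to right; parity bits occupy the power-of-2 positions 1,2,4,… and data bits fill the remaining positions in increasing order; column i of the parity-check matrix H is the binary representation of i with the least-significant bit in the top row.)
Parity bits occupy power-of-2 positions; data bits are at positions {3,5,6,7,9,10,11,12,13,14,15} (1-indexed).
Extract: c[3]=0 c[5]=0 c[6]=0 c[7]=0 c[9]=0 c[10]=0 c[11]=1 c[12]=0 c[13]=0 c[14]=0 c[15]=1
Data = 00000010001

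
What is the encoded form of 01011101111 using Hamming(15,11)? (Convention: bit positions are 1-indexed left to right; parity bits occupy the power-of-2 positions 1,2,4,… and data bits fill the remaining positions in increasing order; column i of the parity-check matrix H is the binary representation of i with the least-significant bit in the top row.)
Codeword c = d · G (mod 2), d = 01011101111:
  c[0] = d·G[:,0] = (01011101111)·(11011010101) mod 2 = 0+1+0+1+1+0+0+0+1+0+1 mod 2 = 1
  c[1] = d·G[:,1] = (01011101111)·(10110110011) mod 2 = 0+0+0+1+0+1+0+0+0+1+1 mod 2 = 0
  c[2] = d·G[:,2] = (01011101111)·(10000000000) mod 2 = 0+0+0+0+0+0+0+0+0+0+0 mod 2 = 0
  c[3] = d·G[:,3] = (01011101111)·(01110001111) mod 2 = 0+1+0+1+0+0+0+1+1+1+1 mod 2 = 0
  c[4] = d·G[:,4] = (01011101111)·(01000000000) mod 2 = 0+1+0+0+0+0+0+0+0+0+0 mod 2 = 1
  c[5] = d·G[:,5] = (01011101111)·(00100000000) mod 2 = 0+0+0+0+0+0+0+0+0+0+0 mod 2 = 0
  c[6] = d·G[:,6] = (01011101111)·(00010000000) mod 2 = 0+0+0+1+0+0+0+0+0+0+0 mod 2 = 1
  c[7] = d·G[:,7] = (01011101111)·(00001111111) mod 2 = 0+0+0+0+1+1+0+1+1+1+1 mod 2 = 0
  c[8] = d·G[:,8] = (01011101111)·(00001000000) mod 2 = 0+0+0+0+1+0+0+0+0+0+0 mod 2 = 1
  c[9] = d·G[:,9] = (01011101111)·(00000100000) mod 2 = 0+0+0+0+0+1+0+0+0+0+0 mod 2 = 1
  c[10] = d·G[:,10] = (01011101111)·(00000010000) mod 2 = 0+0+0+0+0+0+0+0+0+0+0 mod 2 = 0
  c[11] = d·G[:,11] = (01011101111)·(00000001000) mod 2 = 0+0+0+0+0+0+0+1+0+0+0 mod 2 = 1
  c[12] = d·G[:,12] = (01011101111)·(00000000100) mod 2 = 0+0+0+0+0+0+0+0+1+0+0 mod 2 = 1
  c[13] = d·G[:,13] = (01011101111)·(00000000010) mod 2 = 0+0+0+0+0+0+0+0+0+1+0 mod 2 = 1
  c[14] = d·G[:,14] = (01011101111)·(00000000001) mod 2 = 0+0+0+0+0+0+0+0+0+0+1 mod 2 = 1
Codeword = 100010101101111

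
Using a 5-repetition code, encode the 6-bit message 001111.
Repeat each bit 5× and concatenate:
0→00000  0→00000  1→11111  1→11111  1→11111  1→11111
Codeword = 000000000011111111111111111111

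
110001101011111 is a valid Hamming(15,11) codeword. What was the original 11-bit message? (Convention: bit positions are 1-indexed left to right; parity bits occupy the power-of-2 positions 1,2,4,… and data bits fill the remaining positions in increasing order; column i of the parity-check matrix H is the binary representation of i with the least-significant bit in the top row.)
Parity bits occupy power-of-2 positions; data bits are at positions {3,5,6,7,9,10,11,12,13,14,15} (1-indexed).
Extract: c[3]=0 c[5]=0 c[6]=1 c[7]=1 c[9]=1 c[10]=0 c[11]=1 c[12]=1 c[13]=1 c[14]=1 c[15]=1
Data = 00111011111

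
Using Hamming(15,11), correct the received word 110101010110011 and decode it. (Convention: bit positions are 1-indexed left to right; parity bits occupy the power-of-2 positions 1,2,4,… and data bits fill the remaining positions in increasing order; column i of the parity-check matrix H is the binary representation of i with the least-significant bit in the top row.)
Syndrome s = H · r^T (mod 2), r = 110101010110011:
  s[0] = (101010101010101)·(110101010110011) mod 2 = 1+0+0+0+0+0+0+0+0+0+1+0+0+0+1 mod 2 = 1
  s[1] = (011001100110011)·(110101010110011) mod 2 = 0+1+0+0+0+1+0+0+0+1+1+0+0+1+1 mod 2 = 0
  s[2] = (000111100001111)·(110101010110011) mod 2 = 0+0+0+1+0+1+0+0+0+0+0+0+0+1+1 mod 2 = 0
  s[3] = (000000011111111)·(110101010110011) mod 2 = 0+0+0+0+0+0+0+1+0+1+1+0+0+1+1 mod 2 = 1
Syndrome = 1001
Column 9 of H equals this syndrome → error at bit 9 (1-indexed).
Flip bit 9: 110101010110011 → 110101011110011
Extract data bits at positions {3,5,6,7,9,10,11,12,13,14,15}: 00101110011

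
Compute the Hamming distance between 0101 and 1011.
XOR = 1110, count of 1s = 3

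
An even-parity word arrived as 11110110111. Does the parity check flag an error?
Sum of received bits: 1+1+1+1+0+1+1+0+1+1+1 = 9; 9 mod 2 = 1. Result is 1 ≠ 0 → error detected.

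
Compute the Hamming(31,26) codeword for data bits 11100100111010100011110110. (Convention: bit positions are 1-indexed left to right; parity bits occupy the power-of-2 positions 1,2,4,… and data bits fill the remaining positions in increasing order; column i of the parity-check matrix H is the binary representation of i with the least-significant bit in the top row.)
Codeword c = d · G (mod 2), d = 11100100111010100011110110:
  c[0] = d·G[:,0] = (11100100111010100011110110)·(11011010101101010101010101) mod 2 = 1+1+0+0+0+0+0+0+1+0+1+0+0+0+0+0+0+0+0+1+0+1+0+1+0+0 mod 2 = 1
  c[1] = d·G[:,1] = (11100100111010100011110110)·(10110110011011001100110011) mod 2 = 1+0+1+0+0+1+0+0+0+1+1+0+1+0+0+0+0+0+0+0+1+1+0+0+1+0 mod 2 = 1
  c[2] = d·G[:,2] = (11100100111010100011110110)·(10000000000000000000000000) mod 2 = 1+0+0+0+0+0+0+0+0+0+0+0+0+0+0+0+0+0+0+0+0+0+0+0+0+0 mod 2 = 1
  c[3] = d·G[:,3] = (11100100111010100011110110)·(01110001111000111100001111) mod 2 = 0+1+1+0+0+0+0+0+1+1+1+0+0+0+1+0+0+0+0+0+0+0+0+1+1+0 mod 2 = 0
  c[4] = d·G[:,4] = (11100100111010100011110110)·(01000000000000000000000000) mod 2 = 0+1+0+0+0+0+0+0+0+0+0+0+0+0+0+0+0+0+0+0+0+0+0+0+0+0 mod 2 = 1
  c[5] = d·G[:,5] = (11100100111010100011110110)·(00100000000000000000000000) mod 2 = 0+0+1+0+0+0+0+0+0+0+0+0+0+0+0+0+0+0+0+0+0+0+0+0+0+0 mod 2 = 1
  c[6] = d·G[:,6] = (11100100111010100011110110)·(00010000000000000000000000) mod 2 = 0+0+0+0+0+0+0+0+0+0+0+0+0+0+0+0+0+0+0+0+0+0+0+0+0+0 mod 2 = 0
  c[7] = d·G[:,7] = (11100100111010100011110110)·(00001111111000000011111111) mod 2 = 0+0+0+0+0+1+0+0+1+1+1+0+0+0+0+0+0+0+1+1+1+1+0+1+1+0 mod 2 = 0
  c[8] = d·G[:,8] = (11100100111010100011110110)·(00001000000000000000000000) mod 2 = 0+0+0+0+0+0+0+0+0+0+0+0+0+0+0+0+0+0+0+0+0+0+0+0+0+0 mod 2 = 0
  c[9] = d·G[:,9] = (11100100111010100011110110)·(00000100000000000000000000) mod 2 = 0+0+0+0+0+1+0+0+0+0+0+0+0+0+0+0+0+0+0+0+0+0+0+0+0+0 mod 2 = 1
  c[10] = d·G[:,10] = (11100100111010100011110110)·(00000010000000000000000000) mod 2 = 0+0+0+0+0+0+0+0+0+0+0+0+0+0+0+0+0+0+0+0+0+0+0+0+0+0 mod 2 = 0
  c[11] = d·G[:,11] = (11100100111010100011110110)·(00000001000000000000000000) mod 2 = 0+0+0+0+0+0+0+0+0+0+0+0+0+0+0+0+0+0+0+0+0+0+0+0+0+0 mod 2 = 0
  c[12] = d·G[:,12] = (11100100111010100011110110)·(00000000100000000000000000) mod 2 = 0+0+0+0+0+0+0+0+1+0+0+0+0+0+0+0+0+0+0+0+0+0+0+0+0+0 mod 2 = 1
  c[13] = d·G[:,13] = (11100100111010100011110110)·(00000000010000000000000000) mod 2 = 0+0+0+0+0+0+0+0+0+1+0+0+0+0+0+0+0+0+0+0+0+0+0+0+0+0 mod 2 = 1
  c[14] = d·G[:,14] = (11100100111010100011110110)·(00000000001000000000000000) mod 2 = 0+0+0+0+0+0+0+0+0+0+1+0+0+0+0+0+0+0+0+0+0+0+0+0+0+0 mod 2 = 1
  c[15] = d·G[:,15] = (11100100111010100011110110)·(00000000000111111111111111) mod 2 = 0+0+0+0+0+0+0+0+0+0+0+0+1+0+1+0+0+0+1+1+1+1+0+1+1+0 mod 2 = 0
  c[16] = d·G[:,16] = (11100100111010100011110110)·(00000000000100000000000000) mod 2 = 0+0+0+0+0+0+0+0+0+0+0+0+0+0+0+0+0+0+0+0+0+0+0+0+0+0 mod 2 = 0
  c[17] = d·G[:,17] = (11100100111010100011110110)·(00000000000010000000000000) mod 2 = 0+0+0+0+0+0+0+0+0+0+0+0+1+0+0+0+0+0+0+0+0+0+0+0+0+0 mod 2 = 1
  c[18] = d·G[:,18] = (11100100111010100011110110)·(00000000000001000000000000) mod 2 = 0+0+0+0+0+0+0+0+0+0+0+0+0+0+0+0+0+0+0+0+0+0+0+0+0+0 mod 2 = 0
  c[19] = d·G[:,19] = (11100100111010100011110110)·(00000000000000100000000000) mod 2 = 0+0+0+0+0+0+0+0+0+0+0+0+0+0+1+0+0+0+0+0+0+0+0+0+0+0 mod 2 = 1
  c[20] = d·G[:,20] = (11100100111010100011110110)·(00000000000000010000000000) mod 2 = 0+0+0+0+0+0+0+0+0+0+0+0+0+0+0+0+0+0+0+0+0+0+0+0+0+0 mod 2 = 0
  c[21] = d·G[:,21] = (11100100111010100011110110)·(00000000000000001000000000) mod 2 = 0+0+0+0+0+0+0+0+0+0+0+0+0+0+0+0+0+0+0+0+0+0+0+0+0+0 mod 2 = 0
  c[22] = d·G[:,22] = (11100100111010100011110110)·(00000000000000000100000000) mod 2 = 0+0+0+0+0+0+0+0+0+0+0+0+0+0+0+0+0+0+0+0+0+0+0+0+0+0 mod 2 = 0
  c[23] = d·G[:,23] = (11100100111010100011110110)·(00000000000000000010000000) mod 2 = 0+0+0+0+0+0+0+0+0+0+0+0+0+0+0+0+0+0+1+0+0+0+0+0+0+0 mod 2 = 1
  c[24] = d·G[:,24] = (11100100111010100011110110)·(00000000000000000001000000) mod 2 = 0+0+0+0+0+0+0+0+0+0+0+0+0+0+0+0+0+0+0+1+0+0+0+0+0+0 mod 2 = 1
  c[25] = d·G[:,25] = (11100100111010100011110110)·(00000000000000000000100000) mod 2 = 0+0+0+0+0+0+0+0+0+0+0+0+0+0+0+0+0+0+0+0+1+0+0+0+0+0 mod 2 = 1
  c[26] = d·G[:,26] = (11100100111010100011110110)·(00000000000000000000010000) mod 2 = 0+0+0+0+0+0+0+0+0+0+0+0+0+0+0+0+0+0+0+0+0+1+0+0+0+0 mod 2 = 1
  c[27] = d·G[:,27] = (11100100111010100011110110)·(00000000000000000000001000) mod 2 = 0+0+0+0+0+0+0+0+0+0+0+0+0+0+0+0+0+0+0+0+0+0+0+0+0+0 mod 2 = 0
  c[28] = d·G[:,28] = (11100100111010100011110110)·(00000000000000000000000100) mod 2 = 0+0+0+0+0+0+0+0+0+0+0+0+0+0+0+0+0+0+0+0+0+0+0+1+0+0 mod 2 = 1
  c[29] = d·G[:,29] = (11100100111010100011110110)·(00000000000000000000000010) mod 2 = 0+0+0+0+0+0+0+0+0+0+0+0+0+0+0+0+0+0+0+0+0+0+0+0+1+0 mod 2 = 1
  c[30] = d·G[:,30] = (11100100111010100011110110)·(00000000000000000000000001) mod 2 = 0+0+0+0+0+0+0+0+0+0+0+0+0+0+0+0+0+0+0+0+0+0+0+0+0+0 mod 2 = 0
Codeword = 1110110001001110010100011110110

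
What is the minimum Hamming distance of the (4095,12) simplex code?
d_min = 2048 (every nonzero codeword of the simplex code S_12 has weight 2^(r−1) = 2048).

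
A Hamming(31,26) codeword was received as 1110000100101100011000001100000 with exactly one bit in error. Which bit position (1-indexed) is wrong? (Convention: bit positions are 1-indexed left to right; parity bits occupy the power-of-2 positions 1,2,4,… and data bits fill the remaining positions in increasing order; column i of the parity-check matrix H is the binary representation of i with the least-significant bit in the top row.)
Syndrome s = H · r^T (mod 2), r = 1110000100101100011000001100000:
  s[0] = (1010101010101010101010101010101)·(1110000100101100011000001100000) mod 2 = 1+0+1+0+0+0+0+0+0+0+1+0+1+0+0+0+0+0+1+0+0+0+0+0+1+0+0+0+0+0+0 mod 2 = 0
  s[1] = (0110011001100110011001100110011)·(1110000100101100011000001100000) mod 2 = 0+1+1+0+0+0+0+0+0+0+1+0+0+1+0+0+0+1+1+0+0+0+0+0+0+1+0+0+0+0+0 mod 2 = 1
  s[2] = (0001111000011110000111100001111)·(1110000100101100011000001100000) mod 2 = 0+0+0+0+0+0+0+0+0+0+0+0+1+1+0+0+0+0+0+0+0+0+0+0+0+0+0+0+0+0+0 mod 2 = 0
  s[3] = (0000000111111110000000011111111)·(1110000100101100011000001100000) mod 2 = 0+0+0+0+0+0+0+1+0+0+1+0+1+1+0+0+0+0+0+0+0+0+0+0+1+1+0+0+0+0+0 mod 2 = 0
  s[4] = (0000000000000001111111111111111)·(1110000100101100011000001100000) mod 2 = 0+0+0+0+0+0+0+0+0+0+0+0+0+0+0+0+0+1+1+0+0+0+0+0+1+1+0+0+0+0+0 mod 2 = 0
Syndrome = 01000
Column i of H is the binary representation of i, so the syndrome is the binary index of the flipped bit.
Read s = 01000 with s[0] as LSB: 0·2^0 + 1·2^1 + 0·2^2 + 0·2^3 + 0·2^4 = 2.
Error is at bit position 2.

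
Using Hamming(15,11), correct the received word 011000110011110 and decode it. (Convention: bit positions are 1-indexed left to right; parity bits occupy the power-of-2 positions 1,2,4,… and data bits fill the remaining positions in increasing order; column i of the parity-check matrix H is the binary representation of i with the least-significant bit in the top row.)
Syndrome s = H · r^T (mod 2), r = 011000110011110:
  s[0] = (101010101010101)·(011000110011110) mod 2 = 0+0+1+0+0+0+1+0+0+0+1+0+1+0+0 mod 2 = 0
  s[1] = (011001100110011)·(011000110011110) mod 2 = 0+1+1+0+0+0+1+0+0+0+1+0+0+1+0 mod 2 = 1
  s[2] = (000111100001111)·(011000110011110) mod 2 = 0+0+0+0+0+0+1+0+0+0+0+1+1+1+0 mod 2 = 0
  s[3] = (000000011111111)·(011000110011110) mod 2 = 0+0+0+0+0+0+0+1+0+0+1+1+1+1+0 mod 2 = 1
Syndrome = 0101
Column 10 of H equals this syndrome → error at bit 10 (1-indexed).
Flip bit 10: 011000110011110 → 011000110111110
Extract data bits at positions {3,5,6,7,9,10,11,12,13,14,15}: 10010111110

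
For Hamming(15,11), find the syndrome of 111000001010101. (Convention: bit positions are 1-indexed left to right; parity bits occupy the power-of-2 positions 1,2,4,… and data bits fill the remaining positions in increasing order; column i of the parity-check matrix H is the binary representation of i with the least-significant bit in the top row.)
Syndrome s = H · r^T (mod 2), r = 111000001010101:
  s[0] = (101010101010101)·(111000001010101) mod 2 = 1+0+1+0+0+0+0+0+1+0+1+0+1+0+1 mod 2 = 0
  s[1] = (011001100110011)·(111000001010101) mod 2 = 0+1+1+0+0+0+0+0+0+0+1+0+0+0+1 mod 2 = 0
  s[2] = (000111100001111)·(111000001010101) mod 2 = 0+0+0+0+0+0+0+0+0+0+0+0+1+0+1 mod 2 = 0
  s[3] = (000000011111111)·(111000001010101) mod 2 = 0+0+0+0+0+0+0+0+1+0+1+0+1+0+1 mod 2 = 0
Syndrome = 0000
s = 0: no error detected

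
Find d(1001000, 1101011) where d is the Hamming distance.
XOR = 0100011, count of 1s = 3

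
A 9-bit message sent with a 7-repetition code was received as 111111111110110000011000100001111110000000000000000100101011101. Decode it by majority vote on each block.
Split into 7-bit blocks and majority-vote each:
  block 1 = 1111111: 7 ones, 0 zeros → 1
  block 2 = 1111011: 6 ones, 1 zeros → 1
  block 3 = 0000011: 2 ones, 5 zeros → 0
  block 4 = 0001000: 1 ones, 6 zeros → 0
  block 5 = 0111111: 6 ones, 1 zeros → 1
  block 6 = 0000000: 0 ones, 7 zeros → 0
  block 7 = 0000000: 0 ones, 7 zeros → 0
  block 8 = 0010010: 2 ones, 5 zeros → 0
  block 9 = 1011101: 5 ones, 2 zeros → 1
Decoded = 110010001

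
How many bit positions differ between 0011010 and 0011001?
XOR = 0000011, count of 1s = 2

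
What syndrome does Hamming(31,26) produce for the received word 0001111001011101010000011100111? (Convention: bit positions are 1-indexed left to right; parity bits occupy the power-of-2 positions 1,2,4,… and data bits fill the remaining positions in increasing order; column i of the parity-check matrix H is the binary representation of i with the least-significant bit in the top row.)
Syndrome s = H · r^T (mod 2), r = 0001111001011101010000011100111:
  s[0] = (1010101010101010101010101010101)·(0001111001011101010000011100111) mod 2 = 0+0+0+0+1+0+1+0+0+0+0+0+1+0+0+0+0+0+0+0+0+0+0+0+1+0+0+0+1+0+1 mod 2 = 0
  s[1] = (0110011001100110011001100110011)·(0001111001011101010000011100111) mod 2 = 0+0+0+0+0+1+1+0+0+1+0+0+0+1+0+0+0+1+0+0+0+0+0+0+0+1+0+0+0+1+1 mod 2 = 0
  s[2] = (0001111000011110000111100001111)·(0001111001011101010000011100111) mod 2 = 0+0+0+1+1+1+1+0+0+0+0+1+1+1+0+0+0+0+0+0+0+0+0+0+0+0+0+0+1+1+1 mod 2 = 0
  s[3] = (0000000111111110000000011111111)·(0001111001011101010000011100111) mod 2 = 0+0+0+0+0+0+0+0+0+1+0+1+1+1+0+0+0+0+0+0+0+0+0+1+1+1+0+0+1+1+1 mod 2 = 0
  s[4] = (0000000000000001111111111111111)·(0001111001011101010000011100111) mod 2 = 0+0+0+0+0+0+0+0+0+0+0+0+0+0+0+1+0+1+0+0+0+0+0+1+1+1+0+0+1+1+1 mod 2 = 0
Syndrome = 00000
s = 0: no error detected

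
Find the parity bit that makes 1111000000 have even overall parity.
Sum of data bits: 1+1+1+1+0+0+0+0+0+0 = 4.
4 mod 2 = 0, so parity bit = 0.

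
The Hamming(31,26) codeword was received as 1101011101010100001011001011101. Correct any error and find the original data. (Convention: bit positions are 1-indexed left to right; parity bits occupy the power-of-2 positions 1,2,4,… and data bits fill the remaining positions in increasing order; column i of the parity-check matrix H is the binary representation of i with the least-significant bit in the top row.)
Syndrome s = H · r^T (mod 2), r = 1101011101010100001011001011101:
  s[0] = (1010101010101010101010101010101)·(1101011101010100001011001011101) mod 2 = 1+0+0+0+0+0+1+0+0+0+0+0+0+0+0+0+0+0+1+0+1+0+0+0+1+0+1+0+1+0+1 mod 2 = 0
  s[1] = (0110011001100110011001100110011)·(1101011101010100001011001011101) mod 2 = 0+1+0+0+0+1+1+0+0+1+0+0+0+1+0+0+0+0+1+0+0+1+0+0+0+0+1+0+0+0+1 mod 2 = 1
  s[2] = (0001111000011110000111100001111)·(1101011101010100001011001011101) mod 2 = 0+0+0+1+0+1+1+0+0+0+0+1+0+1+0+0+0+0+0+0+1+1+0+0+0+0+0+1+1+0+1 mod 2 = 0
  s[3] = (0000000111111110000000011111111)·(1101011101010100001011001011101) mod 2 = 0+0+0+0+0+0+0+1+0+1+0+1+0+1+0+0+0+0+0+0+0+0+0+0+1+0+1+1+1+0+1 mod 2 = 1
  s[4] = (0000000000000001111111111111111)·(1101011101010100001011001011101) mod 2 = 0+0+0+0+0+0+0+0+0+0+0+0+0+0+0+0+0+0+1+0+1+1+0+0+1+0+1+1+1+0+1 mod 2 = 0
Syndrome = 01010
Column 10 of H equals this syndrome → error at bit 10 (1-indexed).
Flip bit 10: 1101011101010100001011001011101 → 1101011100010100001011001011101
Extract data bits at positions {3,5,6,7,9,10,11,12,13,14,15,17,18,19,20,21,22,23,24,25,26,27,28,29,30,31}: 00110001010001011001011101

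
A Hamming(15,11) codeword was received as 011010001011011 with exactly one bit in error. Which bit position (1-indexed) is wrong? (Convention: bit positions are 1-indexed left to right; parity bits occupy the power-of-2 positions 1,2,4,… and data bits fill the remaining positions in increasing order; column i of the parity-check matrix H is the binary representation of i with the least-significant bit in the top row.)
Syndrome s = H · r^T (mod 2), r = 011010001011011:
  s[0] = (101010101010101)·(011010001011011) mod 2 = 0+0+1+0+1+0+0+0+1+0+1+0+0+0+1 mod 2 = 1
  s[1] = (011001100110011)·(011010001011011) mod 2 = 0+1+1+0+0+0+0+0+0+0+1+0+0+1+1 mod 2 = 1
  s[2] = (000111100001111)·(011010001011011) mod 2 = 0+0+0+0+1+0+0+0+0+0+0+1+0+1+1 mod 2 = 0
  s[3] = (000000011111111)·(011010001011011) mod 2 = 0+0+0+0+0+0+0+0+1+0+1+1+0+1+1 mod 2 = 1
Syndrome = 1101
Column i of H is the binary representation of i, so the syndrome is the binary index of the flipped bit.
Read s = 1101 with s[0] as LSB: 1·2^0 + 1·2^1 + 0·2^2 + 1·2^3 = 11.
Error is at bit position 11.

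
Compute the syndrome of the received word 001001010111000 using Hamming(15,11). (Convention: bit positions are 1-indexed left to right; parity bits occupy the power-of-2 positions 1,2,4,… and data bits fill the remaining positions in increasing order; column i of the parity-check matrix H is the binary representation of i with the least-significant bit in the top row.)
Syndrome s = H · r^T (mod 2), r = 001001010111000:
  s[0] = (101010101010101)·(001001010111000) mod 2 = 0+0+1+0+0+0+0+0+0+0+1+0+0+0+0 mod 2 = 0
  s[1] = (011001100110011)·(001001010111000) mod 2 = 0+0+1+0+0+1+0+0+0+1+1+0+0+0+0 mod 2 = 0
  s[2] = (000111100001111)·(001001010111000) mod 2 = 0+0+0+0+0+1+0+0+0+0+0+1+0+0+0 mod 2 = 0
  s[3] = (000000011111111)·(001001010111000) mod 2 = 0+0+0+0+0+0+0+1+0+1+1+1+0+0+0 mod 2 = 0
Syndrome = 0000
s = 0: no error detected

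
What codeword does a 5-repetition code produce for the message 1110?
Repeat each bit 5× and concatenate:
1→11111  1→11111  1→11111  0→00000
Codeword = 11111111111111100000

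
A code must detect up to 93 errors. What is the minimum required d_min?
Detecting e errors requires d_min ≥ e + 1 = 93 + 1 = 94.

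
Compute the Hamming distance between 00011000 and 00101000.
XOR = 00110000, count of 1s = 2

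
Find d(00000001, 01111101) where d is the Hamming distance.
XOR = 01111100, count of 1s = 5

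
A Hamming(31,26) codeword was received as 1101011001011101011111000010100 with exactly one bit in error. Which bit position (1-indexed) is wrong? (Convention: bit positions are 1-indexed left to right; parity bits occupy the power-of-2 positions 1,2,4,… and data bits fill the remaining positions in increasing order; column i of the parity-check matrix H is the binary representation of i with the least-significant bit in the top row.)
Syndrome s = H · r^T (mod 2), r = 1101011001011101011111000010100:
  s[0] = (1010101010101010101010101010101)·(1101011001011101011111000010100) mod 2 = 1+0+0+0+0+0+1+0+0+0+0+0+1+0+0+0+0+0+1+0+1+0+0+0+0+0+1+0+1+0+0 mod 2 = 1
  s[1] = (0110011001100110011001100110011)·(1101011001011101011111000010100) mod 2 = 0+1+0+0+0+1+1+0+0+1+0+0+0+1+0+0+0+1+1+0+0+1+0+0+0+0+1+0+0+0+0 mod 2 = 1
  s[2] = (0001111000011110000111100001111)·(1101011001011101011111000010100) mod 2 = 0+0+0+1+0+1+1+0+0+0+0+1+1+1+0+0+0+0+0+1+1+1+0+0+0+0+0+0+1+0+0 mod 2 = 0
  s[3] = (0000000111111110000000011111111)·(1101011001011101011111000010100) mod 2 = 0+0+0+0+0+0+0+0+0+1+0+1+1+1+0+0+0+0+0+0+0+0+0+0+0+0+1+0+1+0+0 mod 2 = 0
  s[4] = (0000000000000001111111111111111)·(1101011001011101011111000010100) mod 2 = 0+0+0+0+0+0+0+0+0+0+0+0+0+0+0+1+0+1+1+1+1+1+0+0+0+0+1+0+1+0+0 mod 2 = 0
Syndrome = 11000
Column i of H is the binary representation of i, so the syndrome is the binary index of the flipped bit.
Read s = 11000 with s[0] as LSB: 1·2^0 + 1·2^1 + 0·2^2 + 0·2^3 + 0·2^4 = 3.
Error is at bit position 3.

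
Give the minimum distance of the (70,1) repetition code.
d_min = 70 (the only two codewords are 0…0 and 1…1, differing in all 70 positions).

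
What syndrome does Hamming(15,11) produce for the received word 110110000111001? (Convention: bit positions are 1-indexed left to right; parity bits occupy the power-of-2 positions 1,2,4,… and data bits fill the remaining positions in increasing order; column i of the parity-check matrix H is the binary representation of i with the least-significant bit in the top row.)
Syndrome s = H · r^T (mod 2), r = 110110000111001:
  s[0] = (101010101010101)·(110110000111001) mod 2 = 1+0+0+0+1+0+0+0+0+0+1+0+0+0+1 mod 2 = 0
  s[1] = (011001100110011)·(110110000111001) mod 2 = 0+1+0+0+0+0+0+0+0+1+1+0+0+0+1 mod 2 = 0
  s[2] = (000111100001111)·(110110000111001) mod 2 = 0+0+0+1+1+0+0+0+0+0+0+1+0+0+1 mod 2 = 0
  s[3] = (000000011111111)·(110110000111001) mod 2 = 0+0+0+0+0+0+0+0+0+1+1+1+0+0+1 mod 2 = 0
Syndrome = 0000
s = 0: no error detected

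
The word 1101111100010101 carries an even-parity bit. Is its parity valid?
Sum of all bits: 1+1+0+1+1+1+1+1+0+0+0+1+0+1+0+1 = 10; 10 mod 2 = 0. Result is 0 → valid parity.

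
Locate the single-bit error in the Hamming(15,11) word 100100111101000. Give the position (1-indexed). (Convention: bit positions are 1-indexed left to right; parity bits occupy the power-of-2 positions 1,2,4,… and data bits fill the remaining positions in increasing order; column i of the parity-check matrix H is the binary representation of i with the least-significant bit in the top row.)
Syndrome s = H · r^T (mod 2), r = 100100111101000:
  s[0] = (101010101010101)·(100100111101000) mod 2 = 1+0+0+0+0+0+1+0+1+0+0+0+0+0+0 mod 2 = 1
  s[1] = (011001100110011)·(100100111101000) mod 2 = 0+0+0+0+0+0+1+0+0+1+0+0+0+0+0 mod 2 = 0
  s[2] = (000111100001111)·(100100111101000) mod 2 = 0+0+0+1+0+0+1+0+0+0+0+1+0+0+0 mod 2 = 1
  s[3] = (000000011111111)·(100100111101000) mod 2 = 0+0+0+0+0+0+0+1+1+1+0+1+0+0+0 mod 2 = 0
Syndrome = 1010
Column i of H is the binary representation of i, so the syndrome is the binary index of the flipped bit.
Read s = 1010 with s[0] as LSB: 1·2^0 + 0·2^1 + 1·2^2 + 0·2^3 = 5.
Error is at bit position 5.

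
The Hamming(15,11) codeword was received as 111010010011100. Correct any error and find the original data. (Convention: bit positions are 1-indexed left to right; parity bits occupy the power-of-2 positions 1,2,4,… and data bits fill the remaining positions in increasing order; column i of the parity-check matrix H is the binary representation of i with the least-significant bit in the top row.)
Syndrome s = H · r^T (mod 2), r = 111010010011100:
  s[0] = (101010101010101)·(111010010011100) mod 2 = 1+0+1+0+1+0+0+0+0+0+1+0+1+0+0 mod 2 = 1
  s[1] = (011001100110011)·(111010010011100) mod 2 = 0+1+1+0+0+0+0+0+0+0+1+0+0+0+0 mod 2 = 1
  s[2] = (000111100001111)·(111010010011100) mod 2 = 0+0+0+0+1+0+0+0+0+0+0+1+1+0+0 mod 2 = 1
  s[3] = (000000011111111)·(111010010011100) mod 2 = 0+0+0+0+0+0+0+1+0+0+1+1+1+0+0 mod 2 = 0
Syndrome = 1110
Column 7 of H equals this syndrome → error at bit 7 (1-indexed).
Flip bit 7: 111010010011100 → 111010110011100
Extract data bits at positions {3,5,6,7,9,10,11,12,13,14,15}: 11010011100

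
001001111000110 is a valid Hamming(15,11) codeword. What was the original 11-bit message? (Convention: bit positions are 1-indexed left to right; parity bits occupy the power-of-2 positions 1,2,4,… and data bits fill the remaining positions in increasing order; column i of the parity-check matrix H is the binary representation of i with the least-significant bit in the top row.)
Parity bits occupy power-of-2 positions; data bits are at positions {3,5,6,7,9,10,11,12,13,14,15} (1-indexed).
Extract: c[3]=1 c[5]=0 c[6]=1 c[7]=1 c[9]=1 c[10]=0 c[11]=0 c[12]=0 c[13]=1 c[14]=1 c[15]=0
Data = 10111000110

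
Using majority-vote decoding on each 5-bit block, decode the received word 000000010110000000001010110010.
Split into 5-bit blocks and majority-vote each:
  block 1 = 00000: 0 ones, 5 zeros → 0
  block 2 = 00101: 2 ones, 3 zeros → 0
  block 3 = 10000: 1 ones, 4 zeros → 0
  block 4 = 00000: 0 ones, 5 zeros → 0
  block 5 = 10101: 3 ones, 2 zeros → 1
  block 6 = 10010: 2 ones, 3 zeros → 0
Decoded = 000010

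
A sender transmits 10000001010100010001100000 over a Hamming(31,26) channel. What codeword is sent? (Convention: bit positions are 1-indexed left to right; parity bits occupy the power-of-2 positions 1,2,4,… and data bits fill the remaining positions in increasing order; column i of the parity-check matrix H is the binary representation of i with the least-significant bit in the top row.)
Codeword c = d · G (mod 2), d = 10000001010100010001100000:
  c[0] = d·G[:,0] = (10000001010100010001100000)·(11011010101101010101010101) mod 2 = 1+0+0+0+0+0+0+0+0+0+0+1+0+0+0+1+0+0+0+1+0+0+0+0+0+0 mod 2 = 0
  c[1] = d·G[:,1] = (10000001010100010001100000)·(10110110011011001100110011) mod 2 = 1+0+0+0+0+0+0+0+0+1+0+0+0+0+0+0+0+0+0+0+1+0+0+0+0+0 mod 2 = 1
  c[2] = d·G[:,2] = (10000001010100010001100000)·(10000000000000000000000000) mod 2 = 1+0+0+0+0+0+0+0+0+0+0+0+0+0+0+0+0+0+0+0+0+0+0+0+0+0 mod 2 = 1
  c[3] = d·G[:,3] = (10000001010100010001100000)·(01110001111000111100001111) mod 2 = 0+0+0+0+0+0+0+1+0+1+0+0+0+0+0+1+0+0+0+0+0+0+0+0+0+0 mod 2 = 1
  c[4] = d·G[:,4] = (10000001010100010001100000)·(01000000000000000000000000) mod 2 = 0+0+0+0+0+0+0+0+0+0+0+0+0+0+0+0+0+0+0+0+0+0+0+0+0+0 mod 2 = 0
  c[5] = d·G[:,5] = (10000001010100010001100000)·(00100000000000000000000000) mod 2 = 0+0+0+0+0+0+0+0+0+0+0+0+0+0+0+0+0+0+0+0+0+0+0+0+0+0 mod 2 = 0
  c[6] = d·G[:,6] = (10000001010100010001100000)·(00010000000000000000000000) mod 2 = 0+0+0+0+0+0+0+0+0+0+0+0+0+0+0+0+0+0+0+0+0+0+0+0+0+0 mod 2 = 0
  c[7] = d·G[:,7] = (10000001010100010001100000)·(00001111111000000011111111) mod 2 = 0+0+0+0+0+0+0+1+0+1+0+0+0+0+0+0+0+0+0+1+1+0+0+0+0+0 mod 2 = 0
  c[8] = d·G[:,8] = (10000001010100010001100000)·(00001000000000000000000000) mod 2 = 0+0+0+0+0+0+0+0+0+0+0+0+0+0+0+0+0+0+0+0+0+0+0+0+0+0 mod 2 = 0
  c[9] = d·G[:,9] = (10000001010100010001100000)·(00000100000000000000000000) mod 2 = 0+0+0+0+0+0+0+0+0+0+0+0+0+0+0+0+0+0+0+0+0+0+0+0+0+0 mod 2 = 0
  c[10] = d·G[:,10] = (10000001010100010001100000)·(00000010000000000000000000) mod 2 = 0+0+0+0+0+0+0+0+0+0+0+0+0+0+0+0+0+0+0+0+0+0+0+0+0+0 mod 2 = 0
  c[11] = d·G[:,11] = (10000001010100010001100000)·(00000001000000000000000000) mod 2 = 0+0+0+0+0+0+0+1+0+0+0+0+0+0+0+0+0+0+0+0+0+0+0+0+0+0 mod 2 = 1
  c[12] = d·G[:,12] = (10000001010100010001100000)·(00000000100000000000000000) mod 2 = 0+0+0+0+0+0+0+0+0+0+0+0+0+0+0+0+0+0+0+0+0+0+0+0+0+0 mod 2 = 0
  c[13] = d·G[:,13] = (10000001010100010001100000)·(00000000010000000000000000) mod 2 = 0+0+0+0+0+0+0+0+0+1+0+0+0+0+0+0+0+0+0+0+0+0+0+0+0+0 mod 2 = 1
  c[14] = d·G[:,14] = (10000001010100010001100000)·(00000000001000000000000000) mod 2 = 0+0+0+0+0+0+0+0+0+0+0+0+0+0+0+0+0+0+0+0+0+0+0+0+0+0 mod 2 = 0
  c[15] = d·G[:,15] = (10000001010100010001100000)·(00000000000111111111111111) mod 2 = 0+0+0+0+0+0+0+0+0+0+0+1+0+0+0+1+0+0+0+1+1+0+0+0+0+0 mod 2 = 0
  c[16] = d·G[:,16] = (10000001010100010001100000)·(00000000000100000000000000) mod 2 = 0+0+0+0+0+0+0+0+0+0+0+1+0+0+0+0+0+0+0+0+0+0+0+0+0+0 mod 2 = 1
  c[17] = d·G[:,17] = (10000001010100010001100000)·(00000000000010000000000000) mod 2 = 0+0+0+0+0+0+0+0+0+0+0+0+0+0+0+0+0+0+0+0+0+0+0+0+0+0 mod 2 = 0
  c[18] = d·G[:,18] = (10000001010100010001100000)·(00000000000001000000000000) mod 2 = 0+0+0+0+0+0+0+0+0+0+0+0+0+0+0+0+0+0+0+0+0+0+0+0+0+0 mod 2 = 0
  c[19] = d·G[:,19] = (10000001010100010001100000)·(00000000000000100000000000) mod 2 = 0+0+0+0+0+0+0+0+0+0+0+0+0+0+0+0+0+0+0+0+0+0+0+0+0+0 mod 2 = 0
  c[20] = d·G[:,20] = (10000001010100010001100000)·(00000000000000010000000000) mod 2 = 0+0+0+0+0+0+0+0+0+0+0+0+0+0+0+1+0+0+0+0+0+0+0+0+0+0 mod 2 = 1
  c[21] = d·G[:,21] = (10000001010100010001100000)·(00000000000000001000000000) mod 2 = 0+0+0+0+0+0+0+0+0+0+0+0+0+0+0+0+0+0+0+0+0+0+0+0+0+0 mod 2 = 0
  c[22] = d·G[:,22] = (10000001010100010001100000)·(00000000000000000100000000) mod 2 = 0+0+0+0+0+0+0+0+0+0+0+0+0+0+0+0+0+0+0+0+0+0+0+0+0+0 mod 2 = 0
  c[23] = d·G[:,23] = (10000001010100010001100000)·(00000000000000000010000000) mod 2 = 0+0+0+0+0+0+0+0+0+0+0+0+0+0+0+0+0+0+0+0+0+0+0+0+0+0 mod 2 = 0
  c[24] = d·G[:,24] = (10000001010100010001100000)·(00000000000000000001000000) mod 2 = 0+0+0+0+0+0+0+0+0+0+0+0+0+0+0+0+0+0+0+1+0+0+0+0+0+0 mod 2 = 1
  c[25] = d·G[:,25] = (10000001010100010001100000)·(00000000000000000000100000) mod 2 = 0+0+0+0+0+0+0+0+0+0+0+0+0+0+0+0+0+0+0+0+1+0+0+0+0+0 mod 2 = 1
  c[26] = d·G[:,26] = (10000001010100010001100000)·(00000000000000000000010000) mod 2 = 0+0+0+0+0+0+0+0+0+0+0+0+0+0+0+0+0+0+0+0+0+0+0+0+0+0 mod 2 = 0
  c[27] = d·G[:,27] = (10000001010100010001100000)·(00000000000000000000001000) mod 2 = 0+0+0+0+0+0+0+0+0+0+0+0+0+0+0+0+0+0+0+0+0+0+0+0+0+0 mod 2 = 0
  c[28] = d·G[:,28] = (10000001010100010001100000)·(00000000000000000000000100) mod 2 = 0+0+0+0+0+0+0+0+0+0+0+0+0+0+0+0+0+0+0+0+0+0+0+0+0+0 mod 2 = 0
  c[29] = d·G[:,29] = (10000001010100010001100000)·(00000000000000000000000010) mod 2 = 0+0+0+0+0+0+0+0+0+0+0+0+0+0+0+0+0+0+0+0+0+0+0+0+0+0 mod 2 = 0
  c[30] = d·G[:,30] = (10000001010100010001100000)·(00000000000000000000000001) mod 2 = 0+0+0+0+0+0+0+0+0+0+0+0+0+0+0+0+0+0+0+0+0+0+0+0+0+0 mod 2 = 0
Codeword = 0111000000010100100010001100000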